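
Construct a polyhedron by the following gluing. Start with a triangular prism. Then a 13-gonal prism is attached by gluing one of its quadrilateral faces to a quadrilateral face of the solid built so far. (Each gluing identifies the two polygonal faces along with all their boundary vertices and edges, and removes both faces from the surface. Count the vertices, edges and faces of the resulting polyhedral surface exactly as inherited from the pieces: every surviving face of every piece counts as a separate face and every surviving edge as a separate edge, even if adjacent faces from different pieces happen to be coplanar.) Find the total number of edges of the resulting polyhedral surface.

44

A triangular prism: V=6, E=9, F=5.
Attach a 13-gonal prism (V=26, E=39, F=15) along a 4-gon: merge 4 vertices and 4 edges, delete both glued faces → V=28, E=44, F=18.
Check: V − E + F = 28 − 44 + 18 = 2.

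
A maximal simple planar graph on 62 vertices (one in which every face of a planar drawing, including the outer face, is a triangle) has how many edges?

In a plane triangulation 3F = 2E and V − E + F = 2, so E = 3V − 6 = 3·62 − 6 = 180.

180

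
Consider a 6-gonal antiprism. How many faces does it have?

14

An antiprism on an n-gon has two n-gon caps and 2n triangles: V = 2·6 = 12, E = 4·6 = 24, F = 2·6 + 2 = 14.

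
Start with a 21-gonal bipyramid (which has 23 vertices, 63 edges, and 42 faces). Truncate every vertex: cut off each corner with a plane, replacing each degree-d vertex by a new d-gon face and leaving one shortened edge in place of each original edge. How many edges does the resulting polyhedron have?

Truncation replaces each original edge-end by a new vertex, so V′ = 2E = 126.
Each original edge survives, and each old vertex of degree d contributes d new edges; summing degrees gives Σd = 2E, so E′ = E + 2E = 3E = 189.
Each original face survives and each original vertex becomes one new face: F′ = F + V = 65.

189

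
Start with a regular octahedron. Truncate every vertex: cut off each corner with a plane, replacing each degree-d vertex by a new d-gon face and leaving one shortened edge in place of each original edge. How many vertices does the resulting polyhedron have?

The base solid has V = 6, E = 12, F = 8.
Truncation replaces each original edge-end by a new vertex, so V′ = 2E = 24.
Each original edge survives, and each old vertex of degree d contributes d new edges; summing degrees gives Σd = 2E, so E′ = E + 2E = 3E = 36.
Each original face survives and each original vertex becomes one new face: F′ = F + V = 14.

24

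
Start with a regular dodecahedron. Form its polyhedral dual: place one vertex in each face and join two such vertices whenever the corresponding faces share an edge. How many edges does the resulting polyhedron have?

The base solid has V = 20, E = 30, F = 12.
The dual swaps V and F and preserves E: V′ = F = 12, E′ = E = 30, F′ = V = 20.

30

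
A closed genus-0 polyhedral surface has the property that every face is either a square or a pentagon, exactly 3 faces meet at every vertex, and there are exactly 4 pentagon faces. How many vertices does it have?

12

Let x be the number of squares; then F = 4 + x.
Edge–face incidences: 2E = 5·4 + 4·x = 20 + 4x.
Every vertex has degree 3, so 3V = 2E.
Euler: V − E + F = 2 ⇒ (2E)/3 − E + (4 + x) = 2.
Multiply by 6: 2·(2E) − 3·(2E) + 6·(4 + x) = 12, i.e. 24 + 6x − (20 + 4x) = 12.
Collecting terms: 2x + 4 = 12, so 2x = 8, so x = 4.
Then 2E = 20 + 4·4 = 36, so E = 18, V = 2E/3 = 12, F = 4 + 4 = 8.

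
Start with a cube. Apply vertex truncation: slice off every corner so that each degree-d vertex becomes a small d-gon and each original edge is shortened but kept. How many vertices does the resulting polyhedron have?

24

The base solid has V = 8, E = 12, F = 6.
Truncation replaces each original edge-end by a new vertex, so V′ = 2E = 24.
Each original edge survives, and each old vertex of degree d contributes d new edges; summing degrees gives Σd = 2E, so E′ = E + 2E = 3E = 36.
Each original face survives and each original vertex becomes one new face: F′ = F + V = 14.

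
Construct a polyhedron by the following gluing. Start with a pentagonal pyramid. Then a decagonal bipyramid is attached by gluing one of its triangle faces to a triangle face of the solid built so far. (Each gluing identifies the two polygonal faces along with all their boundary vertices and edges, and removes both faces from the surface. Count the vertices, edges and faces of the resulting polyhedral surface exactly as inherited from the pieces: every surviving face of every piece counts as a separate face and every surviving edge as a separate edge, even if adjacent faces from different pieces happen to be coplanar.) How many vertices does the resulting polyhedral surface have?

15

A pentagonal pyramid: V=6, E=10, F=6.
Attach a decagonal bipyramid (V=12, E=30, F=20) along a 3-gon: merge 3 vertices and 3 edges, delete both glued faces → V=15, E=37, F=24.
Check: V − E + F = 15 − 37 + 24 = 2.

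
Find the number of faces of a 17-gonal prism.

19

A prism on an n-gon has two n-gon bases and n rectangular sides: V = 2·17 = 34, E = 3·17 = 51, F = 17 + 2 = 19.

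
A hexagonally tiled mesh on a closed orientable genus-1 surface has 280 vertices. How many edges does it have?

χ = 2 − 2·1 = 0, and every face is a hexagon so 6F = 2E.
V − E + F = 0 with E = 6F/2 gives 280 − (6/2 − 1)·F = 0, so F = 140 and E = 420.

420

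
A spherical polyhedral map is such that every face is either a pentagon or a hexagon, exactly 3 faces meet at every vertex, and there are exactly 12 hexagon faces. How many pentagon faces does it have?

12

Let x be the number of pentagons; then F = 12 + x.
Edge–face incidences: 2E = 6·12 + 5·x = 72 + 5x.
Every vertex has degree 3, so 3V = 2E.
Euler: V − E + F = 2 ⇒ (2E)/3 − E + (12 + x) = 2.
Multiply by 6: 2·(2E) − 3·(2E) + 6·(12 + x) = 12, i.e. 72 + 6x − (72 + 5x) = 12.
Collecting terms: x = 12.
Then 2E = 72 + 5·12 = 132, so E = 66, V = 2E/3 = 44, F = 12 + 12 = 24.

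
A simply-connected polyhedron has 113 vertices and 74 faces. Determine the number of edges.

185

Here V − E + F = 2.
E = V + F − (2) = 113 + 74 − (2) = 185.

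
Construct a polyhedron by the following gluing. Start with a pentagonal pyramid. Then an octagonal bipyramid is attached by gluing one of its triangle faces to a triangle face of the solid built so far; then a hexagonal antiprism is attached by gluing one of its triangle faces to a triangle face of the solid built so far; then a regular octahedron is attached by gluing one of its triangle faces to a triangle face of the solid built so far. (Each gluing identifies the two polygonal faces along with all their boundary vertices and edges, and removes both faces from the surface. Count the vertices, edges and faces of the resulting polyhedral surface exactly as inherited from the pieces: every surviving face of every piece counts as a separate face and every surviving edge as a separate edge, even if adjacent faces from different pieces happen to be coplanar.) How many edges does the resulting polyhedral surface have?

61

A pentagonal pyramid: V=6, E=10, F=6.
Attach an octagonal bipyramid (V=10, E=24, F=16) along a 3-gon: merge 3 vertices and 3 edges, delete both glued faces → V=13, E=31, F=20.
Attach a hexagonal antiprism (V=12, E=24, F=14) along a 3-gon: merge 3 vertices and 3 edges, delete both glued faces → V=22, E=52, F=32.
Attach a regular octahedron (V=6, E=12, F=8) along a 3-gon: merge 3 vertices and 3 edges, delete both glued faces → V=25, E=61, F=38.
Check: V − E + F = 25 − 61 + 38 = 2.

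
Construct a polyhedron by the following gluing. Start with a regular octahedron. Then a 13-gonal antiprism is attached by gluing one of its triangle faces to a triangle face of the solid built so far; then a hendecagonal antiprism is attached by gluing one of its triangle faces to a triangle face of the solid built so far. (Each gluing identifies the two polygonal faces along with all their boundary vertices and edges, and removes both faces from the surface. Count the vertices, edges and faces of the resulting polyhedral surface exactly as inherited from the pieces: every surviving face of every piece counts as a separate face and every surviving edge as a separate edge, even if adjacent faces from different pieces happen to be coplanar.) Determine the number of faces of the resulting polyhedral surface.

56

A regular octahedron: V=6, E=12, F=8.
Attach a 13-gonal antiprism (V=26, E=52, F=28) along a 3-gon: merge 3 vertices and 3 edges, delete both glued faces → V=29, E=61, F=34.
Attach a hendecagonal antiprism (V=22, E=44, F=24) along a 3-gon: merge 3 vertices and 3 edges, delete both glued faces → V=48, E=102, F=56.
Check: V − E + F = 48 − 102 + 56 = 2.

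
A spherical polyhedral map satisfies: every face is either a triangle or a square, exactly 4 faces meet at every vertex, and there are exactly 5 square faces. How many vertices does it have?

11

Let x be the number of triangles; then F = 5 + x.
Edge–face incidences: 2E = 4·5 + 3·x = 20 + 3x.
Every vertex has degree 4, so 4V = 2E.
Euler: V − E + F = 2 ⇒ (2E)/4 − E + (5 + x) = 2.
Multiply by 8: 2·(2E) − 4·(2E) + 8·(5 + x) = 16, i.e. 40 + 8x − 2·(20 + 3x) = 16.
Collecting terms: 2x = 16, so x = 8.
Then 2E = 20 + 3·8 = 44, so E = 22, V = 2E/4 = 11, F = 5 + 8 = 13.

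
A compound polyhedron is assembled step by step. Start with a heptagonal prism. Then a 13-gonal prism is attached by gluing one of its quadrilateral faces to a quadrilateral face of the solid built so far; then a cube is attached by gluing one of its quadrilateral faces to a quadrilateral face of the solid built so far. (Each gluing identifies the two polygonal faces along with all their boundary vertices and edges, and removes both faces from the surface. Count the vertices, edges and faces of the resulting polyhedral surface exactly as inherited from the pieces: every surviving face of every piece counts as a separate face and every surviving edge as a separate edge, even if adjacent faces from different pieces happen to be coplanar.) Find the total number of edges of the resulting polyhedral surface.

64

A heptagonal prism: V=14, E=21, F=9.
Attach a 13-gonal prism (V=26, E=39, F=15) along a 4-gon: merge 4 vertices and 4 edges, delete both glued faces → V=36, E=56, F=22.
Attach a cube (V=8, E=12, F=6) along a 4-gon: merge 4 vertices and 4 edges, delete both glued faces → V=40, E=64, F=26.
Check: V − E + F = 40 − 64 + 26 = 2.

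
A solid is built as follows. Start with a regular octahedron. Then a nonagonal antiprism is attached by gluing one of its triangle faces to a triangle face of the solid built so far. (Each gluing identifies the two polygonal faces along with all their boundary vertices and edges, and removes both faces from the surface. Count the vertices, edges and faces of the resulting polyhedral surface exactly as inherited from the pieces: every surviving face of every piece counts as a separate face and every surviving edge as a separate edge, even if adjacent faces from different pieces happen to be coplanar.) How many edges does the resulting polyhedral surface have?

A regular octahedron: V=6, E=12, F=8.
Attach a nonagonal antiprism (V=18, E=36, F=20) along a 3-gon: merge 3 vertices and 3 edges, delete both glued faces → V=21, E=45, F=26.
Check: V − E + F = 21 − 45 + 26 = 2.

45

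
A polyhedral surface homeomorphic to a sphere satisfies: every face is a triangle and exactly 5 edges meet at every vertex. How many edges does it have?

30

Each face has 3 edges and each edge borders two faces, so 2E = 3F.
Each vertex has degree 5, so 5V = 2E and hence V = 3F/5.
Euler: V − E + F = 2 ⇒ (3F/5) − (3F/2) + F = 2.
Multiply by 10: (6 − 15 + 10)F = 20, i.e. 1F = 20.
So F = 20, E = 3·20/2 = 30, V = 3·20/5 = 12.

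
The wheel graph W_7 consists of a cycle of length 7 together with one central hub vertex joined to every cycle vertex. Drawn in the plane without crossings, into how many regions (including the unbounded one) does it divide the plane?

8

W_7 has V = 7 + 1 = 8 vertices and E = 2·7 = 14 edges.
By Euler's formula F = 2 − V + E = 2 − 8 + 14 = 8.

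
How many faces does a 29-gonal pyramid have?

30

A pyramid on an n-gon base has one n-gon and n triangles: V = 29 + 1 = 30, E = 2·29 = 58, F = 29 + 1 = 30.
Check: V − E + F = 30 − 58 + 30 = 2.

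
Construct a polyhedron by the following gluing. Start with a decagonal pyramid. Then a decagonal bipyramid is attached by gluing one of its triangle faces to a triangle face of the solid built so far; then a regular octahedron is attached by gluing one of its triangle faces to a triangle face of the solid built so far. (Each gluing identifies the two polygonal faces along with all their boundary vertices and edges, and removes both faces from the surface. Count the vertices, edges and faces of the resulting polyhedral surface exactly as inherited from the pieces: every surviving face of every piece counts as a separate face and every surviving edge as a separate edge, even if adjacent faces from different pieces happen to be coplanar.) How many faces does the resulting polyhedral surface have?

35

A decagonal pyramid: V=11, E=20, F=11.
Attach a decagonal bipyramid (V=12, E=30, F=20) along a 3-gon: merge 3 vertices and 3 edges, delete both glued faces → V=20, E=47, F=29.
Attach a regular octahedron (V=6, E=12, F=8) along a 3-gon: merge 3 vertices and 3 edges, delete both glued faces → V=23, E=56, F=35.
Check: V − E + F = 23 − 56 + 35 = 2.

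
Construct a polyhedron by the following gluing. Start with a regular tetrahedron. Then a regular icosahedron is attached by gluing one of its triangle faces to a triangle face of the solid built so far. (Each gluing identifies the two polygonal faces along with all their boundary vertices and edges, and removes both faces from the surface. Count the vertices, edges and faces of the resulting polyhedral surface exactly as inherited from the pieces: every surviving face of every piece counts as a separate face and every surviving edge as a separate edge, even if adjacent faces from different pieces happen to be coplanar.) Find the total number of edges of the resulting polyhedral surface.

33

A regular tetrahedron: V=4, E=6, F=4.
Attach a regular icosahedron (V=12, E=30, F=20) along a 3-gon: merge 3 vertices and 3 edges, delete both glued faces → V=13, E=33, F=22.
Check: V − E + F = 13 − 33 + 22 = 2.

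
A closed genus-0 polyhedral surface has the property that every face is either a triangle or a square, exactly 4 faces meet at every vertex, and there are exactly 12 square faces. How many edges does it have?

Let x be the number of triangles; then F = 12 + x.
Edge–face incidences: 2E = 4·12 + 3·x = 48 + 3x.
Every vertex has degree 4, so 4V = 2E.
Euler: V − E + F = 2 ⇒ (2E)/4 − E + (12 + x) = 2.
Multiply by 8: 2·(2E) − 4·(2E) + 8·(12 + x) = 16, i.e. 96 + 8x − 2·(48 + 3x) = 16.
Collecting terms: 2x = 16, so x = 8.
Then 2E = 48 + 3·8 = 72, so E = 36, V = 2E/4 = 18, F = 12 + 8 = 20.

36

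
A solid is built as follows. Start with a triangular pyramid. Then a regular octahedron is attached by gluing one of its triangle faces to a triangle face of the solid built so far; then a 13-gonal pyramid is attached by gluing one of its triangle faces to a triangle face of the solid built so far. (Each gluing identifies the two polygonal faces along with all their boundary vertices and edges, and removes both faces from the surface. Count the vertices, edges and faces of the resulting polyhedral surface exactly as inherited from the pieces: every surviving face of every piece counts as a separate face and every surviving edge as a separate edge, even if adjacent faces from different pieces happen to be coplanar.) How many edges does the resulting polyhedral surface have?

A triangular pyramid: V=4, E=6, F=4.
Attach a regular octahedron (V=6, E=12, F=8) along a 3-gon: merge 3 vertices and 3 edges, delete both glued faces → V=7, E=15, F=10.
Attach a 13-gonal pyramid (V=14, E=26, F=14) along a 3-gon: merge 3 vertices and 3 edges, delete both glued faces → V=18, E=38, F=22.
Check: V − E + F = 18 − 38 + 22 = 2.

38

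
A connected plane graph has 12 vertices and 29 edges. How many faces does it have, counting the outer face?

Euler's formula for a connected plane graph: V − E + F = 2, so F = 2 − 12 + 29 = 19.

19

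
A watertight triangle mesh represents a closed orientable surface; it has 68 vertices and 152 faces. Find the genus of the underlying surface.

5

Every face is a triangle, so 2E = 3·152 = 456, giving E = 228.
χ = V − E + F = 68 − 228 + 152 = -8.
For a closed orientable surface χ = 2 − 2g, so g = (2 − (-8))/2 = 5.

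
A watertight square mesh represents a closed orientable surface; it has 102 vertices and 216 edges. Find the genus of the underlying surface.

4

Every face is a square and each edge borders two faces, so 4F = 2·216, giving F = 108.
χ = V − E + F = 102 − 216 + 108 = -6.
For a closed orientable surface χ = 2 − 2g, so g = (2 − (-6))/2 = 4.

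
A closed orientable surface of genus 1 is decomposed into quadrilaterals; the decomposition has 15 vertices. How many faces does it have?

15

χ = 2 − 2·1 = 0, and every face is a square so 4F = 2E.
V − E + F = 0 with E = 4F/2 gives 15 − (4/2 − 1)·F = 0, so F = 15 and E = 30.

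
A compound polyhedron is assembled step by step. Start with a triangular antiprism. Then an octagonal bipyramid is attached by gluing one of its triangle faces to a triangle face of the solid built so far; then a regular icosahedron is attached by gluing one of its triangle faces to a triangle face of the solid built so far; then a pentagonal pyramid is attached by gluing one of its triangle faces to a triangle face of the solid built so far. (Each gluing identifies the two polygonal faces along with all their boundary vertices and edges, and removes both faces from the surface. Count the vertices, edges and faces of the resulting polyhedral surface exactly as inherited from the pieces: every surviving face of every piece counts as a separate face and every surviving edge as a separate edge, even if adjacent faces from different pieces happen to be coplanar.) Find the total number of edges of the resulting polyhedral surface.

67

A triangular antiprism: V=6, E=12, F=8.
Attach an octagonal bipyramid (V=10, E=24, F=16) along a 3-gon: merge 3 vertices and 3 edges, delete both glued faces → V=13, E=33, F=22.
Attach a regular icosahedron (V=12, E=30, F=20) along a 3-gon: merge 3 vertices and 3 edges, delete both glued faces → V=22, E=60, F=40.
Attach a pentagonal pyramid (V=6, E=10, F=6) along a 3-gon: merge 3 vertices and 3 edges, delete both glued faces → V=25, E=67, F=44.
Check: V − E + F = 25 − 67 + 44 = 2.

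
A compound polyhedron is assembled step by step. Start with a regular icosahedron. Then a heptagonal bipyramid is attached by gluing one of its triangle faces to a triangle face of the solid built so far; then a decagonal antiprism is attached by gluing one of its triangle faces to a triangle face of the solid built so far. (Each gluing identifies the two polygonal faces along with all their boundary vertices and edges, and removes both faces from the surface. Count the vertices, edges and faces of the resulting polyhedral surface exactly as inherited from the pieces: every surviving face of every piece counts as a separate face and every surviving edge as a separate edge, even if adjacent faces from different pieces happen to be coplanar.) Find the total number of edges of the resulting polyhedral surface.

A regular icosahedron: V=12, E=30, F=20.
Attach a heptagonal bipyramid (V=9, E=21, F=14) along a 3-gon: merge 3 vertices and 3 edges, delete both glued faces → V=18, E=48, F=32.
Attach a decagonal antiprism (V=20, E=40, F=22) along a 3-gon: merge 3 vertices and 3 edges, delete both glued faces → V=35, E=85, F=52.
Check: V − E + F = 35 − 85 + 52 = 2.

85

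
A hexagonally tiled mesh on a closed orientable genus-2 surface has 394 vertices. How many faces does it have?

χ = 2 − 2·2 = -2, and every face is a hexagon so 6F = 2E.
V − E + F = -2 with E = 6F/2 gives 394 − (6/2 − 1)·F = -2, so F = 198 and E = 594.

198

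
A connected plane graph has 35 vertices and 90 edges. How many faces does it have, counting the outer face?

57

Euler's formula for a connected plane graph: V − E + F = 2, so F = 2 − 35 + 90 = 57.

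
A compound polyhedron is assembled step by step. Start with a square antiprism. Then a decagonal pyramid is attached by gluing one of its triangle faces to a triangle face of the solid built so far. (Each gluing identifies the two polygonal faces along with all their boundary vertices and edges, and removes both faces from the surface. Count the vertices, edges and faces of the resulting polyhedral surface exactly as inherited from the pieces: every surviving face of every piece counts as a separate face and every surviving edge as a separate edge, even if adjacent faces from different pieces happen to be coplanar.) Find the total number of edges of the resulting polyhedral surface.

33

A square antiprism: V=8, E=16, F=10.
Attach a decagonal pyramid (V=11, E=20, F=11) along a 3-gon: merge 3 vertices and 3 edges, delete both glued faces → V=16, E=33, F=19.
Check: V − E + F = 16 − 33 + 19 = 2.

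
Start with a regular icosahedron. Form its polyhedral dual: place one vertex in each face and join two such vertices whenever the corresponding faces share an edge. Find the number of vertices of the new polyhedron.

20

The base solid has V = 12, E = 30, F = 20.
The dual swaps V and F and preserves E: V′ = F = 20, E′ = E = 30, F′ = V = 12.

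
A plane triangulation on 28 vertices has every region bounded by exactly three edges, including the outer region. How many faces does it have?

52

In a plane triangulation 3F = 2E and V − E + F = 2, so F = 2V − 4 = 2·28 − 4 = 52.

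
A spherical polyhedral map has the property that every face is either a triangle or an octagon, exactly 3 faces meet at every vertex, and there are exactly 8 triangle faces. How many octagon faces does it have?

Let x be the number of octagons; then F = 8 + x.
Edge–face incidences: 2E = 3·8 + 8·x = 24 + 8x.
Every vertex has degree 3, so 3V = 2E.
Euler: V − E + F = 2 ⇒ (2E)/3 − E + (8 + x) = 2.
Multiply by 6: 2·(2E) − 3·(2E) + 6·(8 + x) = 12, i.e. 48 + 6x − (24 + 8x) = 12.
Collecting terms: −2x + 24 = 12, so −2x = −12, so x = 6.
Then 2E = 24 + 8·6 = 72, so E = 36, V = 2E/3 = 24, F = 8 + 6 = 14.

6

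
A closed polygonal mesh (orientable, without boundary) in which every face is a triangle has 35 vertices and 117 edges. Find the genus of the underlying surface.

3

Every face is a triangle and each edge borders two faces, so 3F = 2·117, giving F = 78.
χ = V − E + F = 35 − 117 + 78 = -4.
For a closed orientable surface χ = 2 − 2g, so g = (2 − (-4))/2 = 3.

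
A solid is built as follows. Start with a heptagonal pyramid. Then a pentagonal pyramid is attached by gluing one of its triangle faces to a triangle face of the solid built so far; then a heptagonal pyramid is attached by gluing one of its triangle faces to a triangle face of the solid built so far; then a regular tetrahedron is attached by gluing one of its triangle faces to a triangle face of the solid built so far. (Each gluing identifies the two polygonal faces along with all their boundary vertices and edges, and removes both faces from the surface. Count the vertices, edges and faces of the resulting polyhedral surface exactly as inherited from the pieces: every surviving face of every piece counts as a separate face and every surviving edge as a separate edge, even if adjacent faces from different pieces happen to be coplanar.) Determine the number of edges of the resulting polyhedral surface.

A heptagonal pyramid: V=8, E=14, F=8.
Attach a pentagonal pyramid (V=6, E=10, F=6) along a 3-gon: merge 3 vertices and 3 edges, delete both glued faces → V=11, E=21, F=12.
Attach a heptagonal pyramid (V=8, E=14, F=8) along a 3-gon: merge 3 vertices and 3 edges, delete both glued faces → V=16, E=32, F=18.
Attach a regular tetrahedron (V=4, E=6, F=4) along a 3-gon: merge 3 vertices and 3 edges, delete both glued faces → V=17, E=35, F=20.
Check: V − E + F = 17 − 35 + 20 = 2.

35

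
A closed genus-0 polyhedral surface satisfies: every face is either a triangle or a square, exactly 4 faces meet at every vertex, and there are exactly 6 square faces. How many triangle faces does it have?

8

Let x be the number of triangles; then F = 6 + x.
Edge–face incidences: 2E = 4·6 + 3·x = 24 + 3x.
Every vertex has degree 4, so 4V = 2E.
Euler: V − E + F = 2 ⇒ (2E)/4 − E + (6 + x) = 2.
Multiply by 8: 2·(2E) − 4·(2E) + 8·(6 + x) = 16, i.e. 48 + 8x − 2·(24 + 3x) = 16.
Collecting terms: 2x = 16, so x = 8.
Then 2E = 24 + 3·8 = 48, so E = 24, V = 2E/4 = 12, F = 6 + 8 = 14.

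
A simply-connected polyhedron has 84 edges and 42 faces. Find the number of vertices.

44

Here V − E + F = 2.
V = 2 + E − F = 2 + 84 − 42 = 44.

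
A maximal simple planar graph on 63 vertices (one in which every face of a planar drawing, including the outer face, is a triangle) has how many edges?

183

In a plane triangulation 3F = 2E and V − E + F = 2, so E = 3V − 6 = 3·63 − 6 = 183.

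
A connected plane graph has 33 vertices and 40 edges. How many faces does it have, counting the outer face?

Euler's formula for a connected plane graph: V − E + F = 2, so F = 2 − 33 + 40 = 9.

9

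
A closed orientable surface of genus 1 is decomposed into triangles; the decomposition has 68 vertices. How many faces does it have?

χ = 2 − 2·1 = 0, and every face is a triangle so 3F = 2E.
V − E + F = 0 with E = 3F/2 gives 68 − (3/2 − 1)·F = 0, so F = 136 and E = 204.

136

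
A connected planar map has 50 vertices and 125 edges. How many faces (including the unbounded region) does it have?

77

Euler's formula for a connected plane graph: V − E + F = 2, so F = 2 − 50 + 125 = 77.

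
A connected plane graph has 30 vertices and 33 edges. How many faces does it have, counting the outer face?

5

Euler's formula for a connected plane graph: V − E + F = 2, so F = 2 − 30 + 33 = 5.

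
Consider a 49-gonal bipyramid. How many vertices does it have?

A bipyramid over an n-gon has 2n triangular faces and n + 2 vertices: V = 49 + 2 = 51, E = 3·49 = 147, F = 2·49 = 98.
Check: V − E + F = 51 − 147 + 98 = 2.

51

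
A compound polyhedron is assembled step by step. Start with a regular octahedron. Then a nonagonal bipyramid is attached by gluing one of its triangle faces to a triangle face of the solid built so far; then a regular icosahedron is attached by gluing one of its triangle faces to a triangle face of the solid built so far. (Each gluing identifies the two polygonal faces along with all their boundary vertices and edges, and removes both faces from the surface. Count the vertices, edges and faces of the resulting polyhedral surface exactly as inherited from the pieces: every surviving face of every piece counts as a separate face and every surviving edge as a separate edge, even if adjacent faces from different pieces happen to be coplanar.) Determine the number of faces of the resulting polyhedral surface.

42

A regular octahedron: V=6, E=12, F=8.
Attach a nonagonal bipyramid (V=11, E=27, F=18) along a 3-gon: merge 3 vertices and 3 edges, delete both glued faces → V=14, E=36, F=24.
Attach a regular icosahedron (V=12, E=30, F=20) along a 3-gon: merge 3 vertices and 3 edges, delete both glued faces → V=23, E=63, F=42.
Check: V − E + F = 23 − 63 + 42 = 2.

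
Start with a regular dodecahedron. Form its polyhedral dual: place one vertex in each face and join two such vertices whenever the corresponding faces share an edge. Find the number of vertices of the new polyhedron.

The base solid has V = 20, E = 30, F = 12.
The dual swaps V and F and preserves E: V′ = F = 12, E′ = E = 30, F′ = V = 20.

12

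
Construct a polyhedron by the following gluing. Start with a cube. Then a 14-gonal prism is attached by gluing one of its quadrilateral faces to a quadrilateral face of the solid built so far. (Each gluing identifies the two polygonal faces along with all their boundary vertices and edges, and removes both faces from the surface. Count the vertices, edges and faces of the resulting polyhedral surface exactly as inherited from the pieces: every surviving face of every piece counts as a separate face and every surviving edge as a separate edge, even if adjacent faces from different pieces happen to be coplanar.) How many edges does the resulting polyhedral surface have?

A cube: V=8, E=12, F=6.
Attach a 14-gonal prism (V=28, E=42, F=16) along a 4-gon: merge 4 vertices and 4 edges, delete both glued faces → V=32, E=50, F=20.
Check: V − E + F = 32 − 50 + 20 = 2.

50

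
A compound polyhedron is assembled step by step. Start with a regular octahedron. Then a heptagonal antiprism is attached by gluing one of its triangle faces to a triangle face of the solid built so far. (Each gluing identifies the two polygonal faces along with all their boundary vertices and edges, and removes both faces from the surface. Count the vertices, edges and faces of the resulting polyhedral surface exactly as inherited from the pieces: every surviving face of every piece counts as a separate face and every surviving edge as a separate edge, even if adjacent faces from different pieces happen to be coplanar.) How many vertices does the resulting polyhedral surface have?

17

A regular octahedron: V=6, E=12, F=8.
Attach a heptagonal antiprism (V=14, E=28, F=16) along a 3-gon: merge 3 vertices and 3 edges, delete both glued faces → V=17, E=37, F=22.
Check: V − E + F = 17 − 37 + 22 = 2.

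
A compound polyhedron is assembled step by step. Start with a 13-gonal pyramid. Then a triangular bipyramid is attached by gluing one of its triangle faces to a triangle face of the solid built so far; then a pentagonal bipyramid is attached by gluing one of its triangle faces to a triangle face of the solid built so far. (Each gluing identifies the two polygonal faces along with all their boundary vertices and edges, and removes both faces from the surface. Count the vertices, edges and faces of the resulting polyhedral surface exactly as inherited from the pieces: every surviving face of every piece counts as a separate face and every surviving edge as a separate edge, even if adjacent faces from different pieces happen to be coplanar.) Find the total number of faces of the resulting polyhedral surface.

A 13-gonal pyramid: V=14, E=26, F=14.
Attach a triangular bipyramid (V=5, E=9, F=6) along a 3-gon: merge 3 vertices and 3 edges, delete both glued faces → V=16, E=32, F=18.
Attach a pentagonal bipyramid (V=7, E=15, F=10) along a 3-gon: merge 3 vertices and 3 edges, delete both glued faces → V=20, E=44, F=26.
Check: V − E + F = 20 − 44 + 26 = 2.

26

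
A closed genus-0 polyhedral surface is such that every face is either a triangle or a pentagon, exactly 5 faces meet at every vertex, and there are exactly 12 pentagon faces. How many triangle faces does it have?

80

Let x be the number of triangles; then F = 12 + x.
Edge–face incidences: 2E = 5·12 + 3·x = 60 + 3x.
Every vertex has degree 5, so 5V = 2E.
Euler: V − E + F = 2 ⇒ (2E)/5 − E + (12 + x) = 2.
Multiply by 10: 2·(2E) − 5·(2E) + 10·(12 + x) = 20, i.e. 120 + 10x − 3·(60 + 3x) = 20.
Collecting terms: x − 60 = 20, so x = 80.
Then 2E = 60 + 3·80 = 300, so E = 150, V = 2E/5 = 60, F = 12 + 80 = 92.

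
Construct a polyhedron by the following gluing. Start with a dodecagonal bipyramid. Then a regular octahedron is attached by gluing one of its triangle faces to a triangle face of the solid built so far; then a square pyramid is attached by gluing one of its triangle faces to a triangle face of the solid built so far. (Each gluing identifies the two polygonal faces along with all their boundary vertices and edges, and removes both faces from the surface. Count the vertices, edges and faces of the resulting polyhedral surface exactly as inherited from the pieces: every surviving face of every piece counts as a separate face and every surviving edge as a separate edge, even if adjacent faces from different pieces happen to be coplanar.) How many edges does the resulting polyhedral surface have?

A dodecagonal bipyramid: V=14, E=36, F=24.
Attach a regular octahedron (V=6, E=12, F=8) along a 3-gon: merge 3 vertices and 3 edges, delete both glued faces → V=17, E=45, F=30.
Attach a square pyramid (V=5, E=8, F=5) along a 3-gon: merge 3 vertices and 3 edges, delete both glued faces → V=19, E=50, F=33.
Check: V − E + F = 19 − 50 + 33 = 2.

50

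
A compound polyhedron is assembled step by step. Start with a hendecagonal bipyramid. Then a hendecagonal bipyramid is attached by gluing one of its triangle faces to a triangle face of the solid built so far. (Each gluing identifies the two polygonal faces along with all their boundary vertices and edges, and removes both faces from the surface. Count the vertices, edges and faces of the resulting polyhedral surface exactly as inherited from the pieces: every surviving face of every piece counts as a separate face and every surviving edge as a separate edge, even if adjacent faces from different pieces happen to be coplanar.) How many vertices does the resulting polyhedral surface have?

23

A hendecagonal bipyramid: V=13, E=33, F=22.
Attach a hendecagonal bipyramid (V=13, E=33, F=22) along a 3-gon: merge 3 vertices and 3 edges, delete both glued faces → V=23, E=63, F=42.
Check: V − E + F = 23 − 63 + 42 = 2.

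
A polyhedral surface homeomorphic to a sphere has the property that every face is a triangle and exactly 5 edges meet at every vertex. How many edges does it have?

30

Each face has 3 edges and each edge borders two faces, so 2E = 3F.
Each vertex has degree 5, so 5V = 2E and hence V = 3F/5.
Euler: V − E + F = 2 ⇒ (3F/5) − (3F/2) + F = 2.
Multiply by 10: (6 − 15 + 10)F = 20, i.e. 1F = 20.
So F = 20, E = 3·20/2 = 30, V = 3·20/5 = 12.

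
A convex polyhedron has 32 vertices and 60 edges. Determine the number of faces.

30

Here V − E + F = 2.
F = 2 − V + E = 2 − 32 + 60 = 30.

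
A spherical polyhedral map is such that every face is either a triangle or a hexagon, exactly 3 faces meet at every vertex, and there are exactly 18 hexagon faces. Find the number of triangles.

4

Let x be the number of triangles; then F = 18 + x.
Edge–face incidences: 2E = 6·18 + 3·x = 108 + 3x.
Every vertex has degree 3, so 3V = 2E.
Euler: V − E + F = 2 ⇒ (2E)/3 − E + (18 + x) = 2.
Multiply by 6: 2·(2E) − 3·(2E) + 6·(18 + x) = 12, i.e. 108 + 6x − (108 + 3x) = 12.
Collecting terms: 3x = 12, so x = 4.
Then 2E = 108 + 3·4 = 120, so E = 60, V = 2E/3 = 40, F = 18 + 4 = 22.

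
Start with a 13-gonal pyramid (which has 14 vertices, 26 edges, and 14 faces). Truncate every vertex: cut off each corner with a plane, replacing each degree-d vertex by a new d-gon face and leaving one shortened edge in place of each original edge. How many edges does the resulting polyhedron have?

78

Truncation replaces each original edge-end by a new vertex, so V′ = 2E = 52.
Each original edge survives, and each old vertex of degree d contributes d new edges; summing degrees gives Σd = 2E, so E′ = E + 2E = 3E = 78.
Each original face survives and each original vertex becomes one new face: F′ = F + V = 28.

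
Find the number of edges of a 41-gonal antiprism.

164

An antiprism on an n-gon has two n-gon caps and 2n triangles: V = 2·41 = 82, E = 4·41 = 164, F = 2·41 + 2 = 84.
Check: V − E + F = 82 − 164 + 84 = 2.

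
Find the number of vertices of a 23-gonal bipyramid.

A bipyramid over an n-gon has 2n triangular faces and n + 2 vertices: V = 23 + 2 = 25, E = 3·23 = 69, F = 2·23 = 46.
Check: V − E + F = 25 − 69 + 46 = 2.

25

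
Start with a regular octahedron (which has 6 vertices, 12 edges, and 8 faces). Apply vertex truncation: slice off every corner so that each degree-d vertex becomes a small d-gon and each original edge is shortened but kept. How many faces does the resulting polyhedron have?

Truncation replaces each original edge-end by a new vertex, so V′ = 2E = 24.
Each original edge survives, and each old vertex of degree d contributes d new edges; summing degrees gives Σd = 2E, so E′ = E + 2E = 3E = 36.
Each original face survives and each original vertex becomes one new face: F′ = F + V = 14.

14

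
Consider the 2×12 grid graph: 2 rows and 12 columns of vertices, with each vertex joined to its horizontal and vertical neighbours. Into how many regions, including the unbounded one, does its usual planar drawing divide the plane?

The grid has V = 2·12 = 24 vertices and E = 2·11 + 12·1 = 34 edges.
F = 2 − V + E = 2 − 24 + 34 = 12.

12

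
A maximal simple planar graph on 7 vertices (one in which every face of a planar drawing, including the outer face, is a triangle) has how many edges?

In a plane triangulation 3F = 2E and V − E + F = 2, so E = 3V − 6 = 3·7 − 6 = 15.

15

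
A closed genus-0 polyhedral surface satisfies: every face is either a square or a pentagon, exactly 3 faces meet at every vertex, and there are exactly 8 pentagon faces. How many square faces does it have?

2

Let x be the number of squares; then F = 8 + x.
Edge–face incidences: 2E = 5·8 + 4·x = 40 + 4x.
Every vertex has degree 3, so 3V = 2E.
Euler: V − E + F = 2 ⇒ (2E)/3 − E + (8 + x) = 2.
Multiply by 6: 2·(2E) − 3·(2E) + 6·(8 + x) = 12, i.e. 48 + 6x − (40 + 4x) = 12.
Collecting terms: 2x + 8 = 12, so 2x = 4, so x = 2.
Then 2E = 40 + 4·2 = 48, so E = 24, V = 2E/3 = 16, F = 8 + 2 = 10.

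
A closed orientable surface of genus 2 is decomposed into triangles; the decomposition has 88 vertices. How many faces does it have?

180

χ = 2 − 2·2 = -2, and every face is a triangle so 3F = 2E.
V − E + F = -2 with E = 3F/2 gives 88 − (3/2 − 1)·F = -2, so F = 180 and E = 270.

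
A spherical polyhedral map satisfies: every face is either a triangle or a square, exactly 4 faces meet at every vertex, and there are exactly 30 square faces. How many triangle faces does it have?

8

Let x be the number of triangles; then F = 30 + x.
Edge–face incidences: 2E = 4·30 + 3·x = 120 + 3x.
Every vertex has degree 4, so 4V = 2E.
Euler: V − E + F = 2 ⇒ (2E)/4 − E + (30 + x) = 2.
Multiply by 8: 2·(2E) − 4·(2E) + 8·(30 + x) = 16, i.e. 240 + 8x − 2·(120 + 3x) = 16.
Collecting terms: 2x = 16, so x = 8.
Then 2E = 120 + 3·8 = 144, so E = 72, V = 2E/4 = 36, F = 30 + 8 = 38.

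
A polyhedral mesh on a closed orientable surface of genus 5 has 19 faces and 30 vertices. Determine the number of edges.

For a closed orientable surface of genus 5, χ = 2 − 2·5 = -8.
E = V + F − (-8) = 30 + 19 − (-8) = 57.

57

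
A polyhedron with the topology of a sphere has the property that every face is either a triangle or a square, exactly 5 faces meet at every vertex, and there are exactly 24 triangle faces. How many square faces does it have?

Let x be the number of squares; then F = 24 + x.
Edge–face incidences: 2E = 3·24 + 4·x = 72 + 4x.
Every vertex has degree 5, so 5V = 2E.
Euler: V − E + F = 2 ⇒ (2E)/5 − E + (24 + x) = 2.
Multiply by 10: 2·(2E) − 5·(2E) + 10·(24 + x) = 20, i.e. 240 + 10x − 3·(72 + 4x) = 20.
Collecting terms: −2x + 24 = 20, so −2x = −4, so x = 2.
Then 2E = 72 + 4·2 = 80, so E = 40, V = 2E/5 = 16, F = 24 + 2 = 26.

2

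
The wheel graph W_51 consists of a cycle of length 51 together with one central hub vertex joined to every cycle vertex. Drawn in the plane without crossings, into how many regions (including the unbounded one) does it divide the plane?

52

W_51 has V = 51 + 1 = 52 vertices and E = 2·51 = 102 edges.
By Euler's formula F = 2 − V + E = 2 − 52 + 102 = 52.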